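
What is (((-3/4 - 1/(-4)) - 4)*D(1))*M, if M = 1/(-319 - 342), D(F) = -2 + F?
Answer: -9/1322 ≈ -0.0068079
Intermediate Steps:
M = -1/661 (M = 1/(-661) = -1/661 ≈ -0.0015129)
(((-3/4 - 1/(-4)) - 4)*D(1))*M = (((-3/4 - 1/(-4)) - 4)*(-2 + 1))*(-1/661) = (((-3*1/4 - 1*(-1/4)) - 4)*(-1))*(-1/661) = (((-3/4 + 1/4) - 4)*(-1))*(-1/661) = ((-1/2 - 4)*(-1))*(-1/661) = -9/2*(-1)*(-1/661) = (9/2)*(-1/661) = -9/1322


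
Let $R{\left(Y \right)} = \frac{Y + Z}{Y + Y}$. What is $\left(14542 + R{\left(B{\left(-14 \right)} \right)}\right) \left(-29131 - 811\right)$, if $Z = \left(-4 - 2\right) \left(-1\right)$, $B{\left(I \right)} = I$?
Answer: $- \frac{3047975832}{7} \approx -4.3543 \cdot 10^{8}$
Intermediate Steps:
$Z = 6$ ($Z = \left(-6\right) \left(-1\right) = 6$)
$R{\left(Y \right)} = \frac{6 + Y}{2 Y}$ ($R{\left(Y \right)} = \frac{Y + 6}{Y + Y} = \frac{6 + Y}{2 Y}$)
$\left(14542 + R{\left(B{\left(-14 \right)} \right)}\right) \left(-29131 - 811\right) = \left(14542 + \frac{6 - 14}{2 \left(-14\right)}\right) \left(-29131 - 811\right) = \left(14542 + \frac{1}{2} \left(- \frac{1}{14}\right) \left(-8\right)\right) \left(-29942\right) = \left(14542 + \frac{2}{7}\right) \left(-29942\right) = \frac{101796}{7} \left(-29942\right) = - \frac{3047975832}{7}$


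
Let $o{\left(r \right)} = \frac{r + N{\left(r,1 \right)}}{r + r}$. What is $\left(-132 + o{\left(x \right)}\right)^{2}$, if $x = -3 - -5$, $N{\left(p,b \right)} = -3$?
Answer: $\frac{279841}{16} \approx 17490.0$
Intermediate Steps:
$x = 2$ ($x = -3 + 5 = 2$)
$o{\left(r \right)} = \frac{-3 + r}{2 r}$ ($o{\left(r \right)} = \frac{r - 3}{r + r} = \frac{-3 + r}{2 r}$)
$\left(-132 + o{\left(x \right)}\right)^{2} = \left(-132 + \frac{-3 + 2}{2 \cdot 2}\right)^{2} = \left(-132 + \frac{1}{2} \cdot \frac{1}{2} \left(-1\right)\right)^{2} = \left(-132 - \frac{1}{4}\right)^{2} = \left(- \frac{529}{4}\right)^{2} = \frac{279841}{16}$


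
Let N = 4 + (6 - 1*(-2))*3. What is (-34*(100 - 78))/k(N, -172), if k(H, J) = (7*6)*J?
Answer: 187/1806 ≈ 0.10354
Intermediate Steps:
N = 28 (N = 4 + (6 + 2)*3 = 4 + 8*3 = 4 + 24 = 28)
k(H, J) = 42*J
(-34*(100 - 78))/k(N, -172) = (-34*(100 - 78))/((42*(-172))) = -34*22/(-7224) = -748*(-1/7224) = 187/1806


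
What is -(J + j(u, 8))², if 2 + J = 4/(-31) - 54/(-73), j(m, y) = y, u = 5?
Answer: -223801600/5121169 ≈ -43.701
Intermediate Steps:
J = -3144/2263 (J = -2 + (4/(-31) - 54/(-73)) = -2 + (4*(-1/31) - 54*(-1/73)) = -2 + (-4/31 + 54/73) = -2 + 1382/2263 = -3144/2263 ≈ -1.3893)
-(J + j(u, 8))² = -(-3144/2263 + 8)² = -(14960/2263)² = -1*223801600/5121169 = -223801600/5121169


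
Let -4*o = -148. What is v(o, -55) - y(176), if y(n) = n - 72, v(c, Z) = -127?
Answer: -231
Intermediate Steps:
o = 37 (o = -1/4*(-148) = 37)
y(n) = -72 + n
v(o, -55) - y(176) = -127 - (-72 + 176) = -127 - 1*104 = -127 - 104 = -231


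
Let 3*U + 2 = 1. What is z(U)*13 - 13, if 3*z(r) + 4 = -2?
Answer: -39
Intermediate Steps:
U = -⅓ (U = -⅔ + (⅓)*1 = -⅔ + ⅓ = -⅓ ≈ -0.33333)
z(r) = -2 (z(r) = -4/3 + (⅓)*(-2) = -4/3 - ⅔ = -2)
z(U)*13 - 13 = -2*13 - 13 = -26 - 13 = -39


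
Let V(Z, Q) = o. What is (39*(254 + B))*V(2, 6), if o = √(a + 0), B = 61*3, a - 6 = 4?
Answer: 17043*√10 ≈ 53895.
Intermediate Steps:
a = 10 (a = 6 + 4 = 10)
B = 183
o = √10 (o = √(10 + 0) = √10 ≈ 3.1623)
V(Z, Q) = √10
(39*(254 + B))*V(2, 6) = (39*(254 + 183))*√10 = (39*437)*√10 = 17043*√10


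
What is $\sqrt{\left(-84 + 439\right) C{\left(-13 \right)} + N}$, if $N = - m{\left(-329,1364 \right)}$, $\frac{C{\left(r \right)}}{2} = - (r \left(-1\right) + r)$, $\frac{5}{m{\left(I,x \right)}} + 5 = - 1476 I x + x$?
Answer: $\frac{i \sqrt{14719227}}{44157681} \approx 8.6883 \cdot 10^{-5} i$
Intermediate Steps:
$m{\left(I,x \right)} = \frac{5}{-5 + x - 1476 I x}$ ($m{\left(I,x \right)} = \frac{5}{-5 + \left(- 1476 I x + x\right)} = \frac{5}{-5 - \left(- x + 1476 I x\right)} = \frac{5}{-5 + x - 1476 I x}$)
$C{\left(r \right)} = 0$ ($C{\left(r \right)} = 2 \left(- (r \left(-1\right) + r)\right) = 2 \left(- (- r + r)\right) = 2 \left(\left(-1\right) 0\right) = 2 \cdot 0 = 0$)
$N = - \frac{1}{132473043}$ ($N = - \frac{-5}{5 - 1364 + 1476 \left(-329\right) 1364} = - \frac{-5}{5 - 1364 - 662363856} = - \frac{-5}{-662365215} = - \frac{\left(-5\right) \left(-1\right)}{662365215} = \left(-1\right) \frac{1}{132473043} = - \frac{1}{132473043} \approx -7.5487 \cdot 10^{-9}$)
$\sqrt{\left(-84 + 439\right) C{\left(-13 \right)} + N} = \sqrt{\left(-84 + 439\right) 0 - \frac{1}{132473043}} = \sqrt{355 \cdot 0 - \frac{1}{132473043}} = \sqrt{0 - \frac{1}{132473043}} = \sqrt{- \frac{1}{132473043}} = \frac{i \sqrt{14719227}}{44157681}$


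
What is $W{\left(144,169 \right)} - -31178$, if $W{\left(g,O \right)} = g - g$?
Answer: $31178$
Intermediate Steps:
$W{\left(g,O \right)} = 0$
$W{\left(144,169 \right)} - -31178 = 0 - -31178 = 0 + 31178 = 31178$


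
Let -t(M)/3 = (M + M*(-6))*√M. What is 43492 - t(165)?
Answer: 43492 - 2475*√165 ≈ 11700.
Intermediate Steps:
t(M) = 15*M^(3/2) (t(M) = -3*(M + M*(-6))*√M = -3*(M - 6*M)*√M = -3*(-5*M)*√M = -(-15)*M^(3/2) = 15*M^(3/2))
43492 - t(165) = 43492 - 15*165^(3/2) = 43492 - 15*165*√165 = 43492 - 2475*√165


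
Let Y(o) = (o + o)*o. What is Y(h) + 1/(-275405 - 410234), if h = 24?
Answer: 789856127/685639 ≈ 1152.0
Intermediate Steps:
Y(o) = 2*o² (Y(o) = (2*o)*o = 2*o²)
Y(h) + 1/(-275405 - 410234) = 2*24² + 1/(-275405 - 410234) = 2*576 + 1/(-685639) = 1152 - 1/685639 = 789856127/685639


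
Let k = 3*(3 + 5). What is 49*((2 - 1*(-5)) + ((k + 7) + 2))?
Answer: 1960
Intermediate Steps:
k = 24 (k = 3*8 = 24)
49*((2 - 1*(-5)) + ((k + 7) + 2)) = 49*((2 - 1*(-5)) + ((24 + 7) + 2)) = 49*((2 + 5) + (31 + 2)) = 49*(7 + 33) = 49*40 = 1960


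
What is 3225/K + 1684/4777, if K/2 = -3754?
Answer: -2762353/35865716 ≈ -0.077019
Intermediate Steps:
K = -7508 (K = 2*(-3754) = -7508)
3225/K + 1684/4777 = 3225/(-7508) + 1684/4777 = 3225*(-1/7508) + 1684*(1/4777) = -3225/7508 + 1684/4777 = -2762353/35865716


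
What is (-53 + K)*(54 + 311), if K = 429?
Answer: 137240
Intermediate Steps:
(-53 + K)*(54 + 311) = (-53 + 429)*(54 + 311) = 376*365 = 137240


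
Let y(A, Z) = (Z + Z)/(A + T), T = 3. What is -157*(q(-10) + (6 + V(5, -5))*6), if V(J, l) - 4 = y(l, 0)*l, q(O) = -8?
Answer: -8164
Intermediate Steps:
y(A, Z) = 2*Z/(3 + A) (y(A, Z) = (Z + Z)/(A + 3) = (2*Z)/(3 + A) = 2*Z/(3 + A))
V(J, l) = 4 (V(J, l) = 4 + (2*0/(3 + l))*l = 4 + 0*l = 4 + 0 = 4)
-157*(q(-10) + (6 + V(5, -5))*6) = -157*(-8 + (6 + 4)*6) = -157*(-8 + 10*6) = -157*(-8 + 60) = -157*52 = -8164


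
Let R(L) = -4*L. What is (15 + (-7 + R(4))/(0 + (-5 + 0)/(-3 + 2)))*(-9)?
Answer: -468/5 ≈ -93.600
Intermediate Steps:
(15 + (-7 + R(4))/(0 + (-5 + 0)/(-3 + 2)))*(-9) = (15 + (-7 - 4*4)/(0 + (-5 + 0)/(-3 + 2)))*(-9) = (15 + (-7 - 16)/(0 - 5/(-1)))*(-9) = (15 - 23/(0 - 5*(-1)))*(-9) = (15 - 23/(0 + 5))*(-9) = (15 - 23/5)*(-9) = (52/5)*(-9) = -468/5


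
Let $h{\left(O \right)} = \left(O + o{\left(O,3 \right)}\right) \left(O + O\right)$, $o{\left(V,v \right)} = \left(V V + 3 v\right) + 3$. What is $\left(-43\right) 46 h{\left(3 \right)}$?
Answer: $-284832$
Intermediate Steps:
$o{\left(V,v \right)} = 3 + V^{2} + 3 v$ ($o{\left(V,v \right)} = \left(V^{2} + 3 v\right) + 3 = 3 + V^{2} + 3 v$)
$h{\left(O \right)} = 2 O \left(12 + O + O^{2}\right)$ ($h{\left(O \right)} = \left(O + \left(3 + O^{2} + 3 \cdot 3\right)\right) \left(O + O\right) = \left(O + \left(3 + O^{2} + 9\right)\right) 2 O = \left(O + \left(12 + O^{2}\right)\right) 2 O = \left(12 + O + O^{2}\right) 2 O = 2 O \left(12 + O + O^{2}\right)$)
$\left(-43\right) 46 h{\left(3 \right)} = \left(-43\right) 46 \cdot 2 \cdot 3 \left(12 + 3 + 3^{2}\right) = - 1978 \cdot 2 \cdot 3 \left(12 + 3 + 9\right) = - 1978 \cdot 2 \cdot 3 \cdot 24 = \left(-1978\right) 144 = -284832$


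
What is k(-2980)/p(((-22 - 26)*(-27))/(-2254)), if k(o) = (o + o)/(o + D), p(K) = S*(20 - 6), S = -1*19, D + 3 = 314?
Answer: -2980/354977 ≈ -0.0083949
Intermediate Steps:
D = 311 (D = -3 + 314 = 311)
S = -19
p(K) = -266 (p(K) = -19*(20 - 6) = -19*14 = -266)
k(o) = 2*o/(311 + o) (k(o) = (o + o)/(o + 311) = (2*o)/(311 + o) = 2*o/(311 + o))
k(-2980)/p(((-22 - 26)*(-27))/(-2254)) = (2*(-2980)/(311 - 2980))/(-266) = (2*(-2980)/(-2669))*(-1/266) = (2*(-2980)*(-1/2669))*(-1/266) = (5960/2669)*(-1/266) = -2980/354977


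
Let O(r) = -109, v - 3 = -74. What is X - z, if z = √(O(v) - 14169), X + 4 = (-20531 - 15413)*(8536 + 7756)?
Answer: -585599652 - 11*I*√118 ≈ -5.856e+8 - 119.49*I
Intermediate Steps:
v = -71 (v = 3 - 74 = -71)
X = -585599652 (X = -4 + (-20531 - 15413)*(8536 + 7756) = -4 - 35944*16292 = -4 - 585599648 = -585599652)
z = 11*I*√118 (z = √(-109 - 14169) = √(-14278) = 11*I*√118 ≈ 119.49*I)
X - z = -585599652 - 11*I*√118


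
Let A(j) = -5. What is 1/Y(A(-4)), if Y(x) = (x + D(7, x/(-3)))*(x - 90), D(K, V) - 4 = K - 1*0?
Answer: -1/570 ≈ -0.0017544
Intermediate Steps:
D(K, V) = 4 + K (D(K, V) = 4 + (K - 1*0) = 4 + (K + 0) = 4 + K)
Y(x) = (-90 + x)*(11 + x) (Y(x) = (x + (4 + 7))*(x - 90) = (x + 11)*(-90 + x) = (11 + x)*(-90 + x) = (-90 + x)*(11 + x))
1/Y(A(-4)) = 1/(-990 + (-5)**2 - 79*(-5)) = 1/(-990 + 25 + 395) = 1/(-570) = -1/570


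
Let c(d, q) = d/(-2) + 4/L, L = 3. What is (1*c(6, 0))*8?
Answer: -40/3 ≈ -13.333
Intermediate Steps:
c(d, q) = 4/3 - d/2 (c(d, q) = d/(-2) + 4/3 = d*(-1/2) + 4*(1/3) = -d/2 + 4/3 = 4/3 - d/2)
(1*c(6, 0))*8 = (1*(4/3 - 1/2*6))*8 = (1*(4/3 - 3))*8 = (1*(-5/3))*8 = -5/3*8 = -40/3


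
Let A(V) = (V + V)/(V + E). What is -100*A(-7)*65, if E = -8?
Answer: -18200/3 ≈ -6066.7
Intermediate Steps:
A(V) = 2*V/(-8 + V) (A(V) = (V + V)/(V - 8) = (2*V)/(-8 + V) = 2*V/(-8 + V))
-100*A(-7)*65 = -200*(-7)/(-8 - 7)*65 = -200*(-7)/(-15)*65 = -200*(-7)*(-1)/15*65 = -100*14/15*65 = -280/3*65 = -18200/3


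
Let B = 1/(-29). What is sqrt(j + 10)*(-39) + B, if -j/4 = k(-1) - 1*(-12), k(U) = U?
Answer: -1/29 - 39*I*sqrt(34) ≈ -0.034483 - 227.41*I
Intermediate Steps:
j = -44 (j = -4*(-1 - 1*(-12)) = -4*(-1 + 12) = -4*11 = -44)
B = -1/29 ≈ -0.034483
sqrt(j + 10)*(-39) + B = sqrt(-44 + 10)*(-39) - 1/29 = sqrt(-34)*(-39) - 1/29 = (I*sqrt(34))*(-39) - 1/29 = -39*I*sqrt(34) - 1/29 = -1/29 - 39*I*sqrt(34)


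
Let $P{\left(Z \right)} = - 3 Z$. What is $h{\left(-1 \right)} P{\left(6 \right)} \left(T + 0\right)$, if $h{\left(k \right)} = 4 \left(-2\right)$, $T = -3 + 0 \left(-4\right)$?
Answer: $-432$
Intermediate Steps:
$T = -3$ ($T = -3 + 0 = -3$)
$h{\left(k \right)} = -8$
$h{\left(-1 \right)} P{\left(6 \right)} \left(T + 0\right) = - 8 \left(\left(-3\right) 6\right) \left(-3 + 0\right) = \left(-8\right) \left(-18\right) \left(-3\right) = 144 \left(-3\right) = -432$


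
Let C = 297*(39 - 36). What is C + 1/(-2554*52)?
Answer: 118331927/132808 ≈ 891.00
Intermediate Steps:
C = 891 (C = 297*3 = 891)
C + 1/(-2554*52) = 891 + 1/(-2554*52) = 891 + 1/(-132808) = 891 - 1/132808 = 118331927/132808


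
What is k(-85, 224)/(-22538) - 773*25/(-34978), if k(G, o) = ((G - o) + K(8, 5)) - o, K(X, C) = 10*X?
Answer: 112847971/197083541 ≈ 0.57259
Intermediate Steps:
k(G, o) = 80 + G - 2*o (k(G, o) = ((G - o) + 10*8) - o = ((G - o) + 80) - o = (80 + G - o) - o = 80 + G - 2*o)
k(-85, 224)/(-22538) - 773*25/(-34978) = (80 - 85 - 2*224)/(-22538) - 773*25/(-34978) = (80 - 85 - 448)*(-1/22538) - 19325*(-1/34978) = -453*(-1/22538) + 19325/34978 = 453/22538 + 19325/34978 = 112847971/197083541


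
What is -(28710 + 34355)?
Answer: -63065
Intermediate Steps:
-(28710 + 34355) = -1*63065 = -63065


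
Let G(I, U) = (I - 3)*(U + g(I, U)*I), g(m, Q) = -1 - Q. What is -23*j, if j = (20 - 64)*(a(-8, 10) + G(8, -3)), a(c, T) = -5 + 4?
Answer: 64768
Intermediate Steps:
a(c, T) = -1
G(I, U) = (-3 + I)*(U + I*(-1 - U)) (G(I, U) = (I - 3)*(U + (-1 - U)*I) = (-3 + I)*(U + I*(-1 - U)))
j = -2816 (j = (20 - 64)*(-1 + (-1*8² - 3*(-3) + 3*8 - 1*(-3)*8² + 4*8*(-3))) = -44*(-1 + (-1*64 + 9 + 24 - 1*(-3)*64 - 96)) = -44*(-1 + (-64 + 9 + 24 + 192 - 96)) = -44*(-1 + 65) = -44*64 = -2816)
-23*j = -23*(-2816) = 64768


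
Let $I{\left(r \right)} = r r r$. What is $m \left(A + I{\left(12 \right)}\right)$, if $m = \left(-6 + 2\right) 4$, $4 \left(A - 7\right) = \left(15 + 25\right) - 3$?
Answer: $-27908$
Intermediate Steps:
$I{\left(r \right)} = r^{3}$ ($I{\left(r \right)} = r^{2} r = r^{3}$)
$A = \frac{65}{4}$ ($A = 7 + \frac{\left(15 + 25\right) - 3}{4} = 7 + \frac{40 - 3}{4} = 7 + \frac{1}{4} \cdot 37 = 7 + \frac{37}{4} = \frac{65}{4} \approx 16.25$)
$m = -16$ ($m = \left(-4\right) 4 = -16$)
$m \left(A + I{\left(12 \right)}\right) = - 16 \left(\frac{65}{4} + 12^{3}\right) = - 16 \left(\frac{65}{4} + 1728\right) = \left(-16\right) \frac{6977}{4} = -27908$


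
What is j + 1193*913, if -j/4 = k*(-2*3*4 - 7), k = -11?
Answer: 1087845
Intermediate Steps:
j = -1364 (j = -(-44)*(-2*3*4 - 7) = -(-44)*(-6*4 - 7) = -(-44)*(-24 - 7) = -(-44)*(-31) = -4*341 = -1364)
j + 1193*913 = -1364 + 1193*913 = -1364 + 1089209 = 1087845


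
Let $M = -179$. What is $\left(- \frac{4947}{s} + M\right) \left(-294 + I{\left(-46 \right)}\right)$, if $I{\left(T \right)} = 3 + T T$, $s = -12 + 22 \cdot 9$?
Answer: $- \frac{23263275}{62} \approx -3.7521 \cdot 10^{5}$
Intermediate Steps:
$s = 186$ ($s = -12 + 198 = 186$)
$I{\left(T \right)} = 3 + T^{2}$
$\left(- \frac{4947}{s} + M\right) \left(-294 + I{\left(-46 \right)}\right) = \left(- \frac{4947}{186} - 179\right) \left(-294 + \left(3 + \left(-46\right)^{2}\right)\right) = \left(\left(-4947\right) \frac{1}{186} - 179\right) \left(-294 + \left(3 + 2116\right)\right) = \left(- \frac{1649}{62} - 179\right) \left(-294 + 2119\right) = \left(- \frac{12747}{62}\right) 1825 = - \frac{23263275}{62}$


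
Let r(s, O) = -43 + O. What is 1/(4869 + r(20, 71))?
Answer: 1/4897 ≈ 0.00020421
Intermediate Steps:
1/(4869 + r(20, 71)) = 1/(4869 + (-43 + 71)) = 1/(4869 + 28) = 1/4897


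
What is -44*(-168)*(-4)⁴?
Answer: 1892352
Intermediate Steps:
-44*(-168)*(-4)⁴ = 7392*256 = 1892352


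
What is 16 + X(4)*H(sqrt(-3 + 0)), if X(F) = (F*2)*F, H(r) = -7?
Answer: -208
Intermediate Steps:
X(F) = 2*F**2 (X(F) = (2*F)*F = 2*F**2)
16 + X(4)*H(sqrt(-3 + 0)) = 16 + (2*4**2)*(-7) = 16 + (2*16)*(-7) = 16 + 32*(-7) = 16 - 224 = -208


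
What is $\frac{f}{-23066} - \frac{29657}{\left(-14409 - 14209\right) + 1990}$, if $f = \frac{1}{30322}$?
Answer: $\frac{1296395052871}{1163988519141} \approx 1.1138$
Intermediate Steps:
$f = \frac{1}{30322} \approx 3.2979 \cdot 10^{-5}$
$\frac{f}{-23066} - \frac{29657}{\left(-14409 - 14209\right) + 1990} = \frac{1}{30322 \left(-23066\right)} - \frac{29657}{\left(-14409 - 14209\right) + 1990} = \frac{1}{30322} \left(- \frac{1}{23066}\right) - \frac{29657}{-28618 + 1990} = - \frac{1}{699407252} - \frac{29657}{-26628} = - \frac{1}{699407252} - - \frac{29657}{26628} = - \frac{1}{699407252} + \frac{29657}{26628} = \frac{1296395052871}{1163988519141}$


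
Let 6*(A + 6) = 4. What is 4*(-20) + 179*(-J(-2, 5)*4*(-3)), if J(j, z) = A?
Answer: -11536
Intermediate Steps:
A = -16/3 (A = -6 + (⅙)*4 = -6 + ⅔ = -16/3 ≈ -5.3333)
J(j, z) = -16/3
4*(-20) + 179*(-J(-2, 5)*4*(-3)) = 4*(-20) + 179*(-(-16/3*4)*(-3)) = -80 + 179*(-(-64)*(-3)/3) = -80 + 179*(-1*64) = -80 + 179*(-64) = -80 - 11456 = -11536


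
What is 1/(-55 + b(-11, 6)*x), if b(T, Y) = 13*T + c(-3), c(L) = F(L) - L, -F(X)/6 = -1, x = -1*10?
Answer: 1/1285 ≈ 0.00077821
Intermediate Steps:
x = -10
F(X) = 6 (F(X) = -6*(-1) = 6)
c(L) = 6 - L
b(T, Y) = 9 + 13*T (b(T, Y) = 13*T + (6 - 1*(-3)) = 13*T + (6 + 3) = 13*T + 9 = 9 + 13*T)
1/(-55 + b(-11, 6)*x) = 1/(-55 + (9 + 13*(-11))*(-10)) = 1/(-55 + (9 - 143)*(-10)) = 1/(-55 - 134*(-10)) = 1/(-55 + 1340) = 1/1285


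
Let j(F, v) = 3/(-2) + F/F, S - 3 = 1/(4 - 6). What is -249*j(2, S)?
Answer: 249/2 ≈ 124.50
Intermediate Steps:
S = 5/2 (S = 3 + 1/(4 - 6) = 3 + 1/(-2) = 3 - 1/2 = 5/2 ≈ 2.5000)
j(F, v) = -1/2 (j(F, v) = 3*(-1/2) + 1 = -3/2 + 1 = -1/2)
-249*j(2, S) = -249*(-1/2) = 249/2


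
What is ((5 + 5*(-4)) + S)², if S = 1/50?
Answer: 561001/2500 ≈ 224.40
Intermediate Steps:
S = 1/50 ≈ 0.020000
((5 + 5*(-4)) + S)² = ((5 + 5*(-4)) + 1/50)² = ((5 - 20) + 1/50)² = (-15 + 1/50)² = (-749/50)² = 561001/2500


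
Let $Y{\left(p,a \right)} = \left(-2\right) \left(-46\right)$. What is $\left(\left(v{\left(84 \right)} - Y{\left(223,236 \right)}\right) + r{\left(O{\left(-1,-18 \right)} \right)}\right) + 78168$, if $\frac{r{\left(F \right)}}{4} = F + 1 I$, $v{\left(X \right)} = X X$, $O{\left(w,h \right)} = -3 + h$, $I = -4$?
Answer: $85032$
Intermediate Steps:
$Y{\left(p,a \right)} = 92$
$v{\left(X \right)} = X^{2}$
$r{\left(F \right)} = -16 + 4 F$ ($r{\left(F \right)} = 4 \left(F + 1 \left(-4\right)\right) = 4 \left(F - 4\right) = 4 \left(-4 + F\right) = -16 + 4 F$)
$\left(\left(v{\left(84 \right)} - Y{\left(223,236 \right)}\right) + r{\left(O{\left(-1,-18 \right)} \right)}\right) + 78168 = \left(\left(84^{2} - 92\right) + \left(-16 + 4 \left(-3 - 18\right)\right)\right) + 78168 = \left(\left(7056 - 92\right) + \left(-16 + 4 \left(-21\right)\right)\right) + 78168 = \left(6964 - 100\right) + 78168 = 6864 + 78168 = 85032$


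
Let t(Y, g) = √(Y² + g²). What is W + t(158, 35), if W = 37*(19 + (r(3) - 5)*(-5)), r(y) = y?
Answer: 1073 + √26189 ≈ 1234.8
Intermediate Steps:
W = 1073 (W = 37*(19 + (3 - 5)*(-5)) = 37*(19 - 2*(-5)) = 37*(19 + 10) = 37*29 = 1073)
W + t(158, 35) = 1073 + √(158² + 35²) = 1073 + √(24964 + 1225) = 1073 + √26189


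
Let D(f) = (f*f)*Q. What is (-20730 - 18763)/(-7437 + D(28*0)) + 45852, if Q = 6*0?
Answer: 341040817/7437 ≈ 45857.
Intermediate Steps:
Q = 0
D(f) = 0 (D(f) = (f*f)*0 = f²*0 = 0)
(-20730 - 18763)/(-7437 + D(28*0)) + 45852 = (-20730 - 18763)/(-7437 + 0) + 45852 = -39493/(-7437) + 45852 = -39493*(-1/7437) + 45852 = 39493/7437 + 45852 = 341040817/7437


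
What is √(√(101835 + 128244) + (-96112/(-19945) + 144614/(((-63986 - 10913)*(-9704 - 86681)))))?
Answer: √(33026231721010612197952770 + 6853519367290076174413225*√230079)/2617922719885 ≈ 22.011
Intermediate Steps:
√(√(101835 + 128244) + (-96112/(-19945) + 144614/(((-63986 - 10913)*(-9704 - 86681))))) = √(√230079 + (-96112*(-1/19945) + 144614/((-74899*(-96385))))) = √(√230079 + (96112/19945 + 144614/7219140115)) = √(√230079 + 138769775811822/28797149918735) = √(138769775811822/28797149918735 + √230079)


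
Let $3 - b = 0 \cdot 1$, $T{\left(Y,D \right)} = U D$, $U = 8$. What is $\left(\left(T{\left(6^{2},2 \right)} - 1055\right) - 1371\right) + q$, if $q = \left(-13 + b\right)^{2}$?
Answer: $-2310$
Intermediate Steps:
$T{\left(Y,D \right)} = 8 D$
$b = 3$ ($b = 3 - 0 \cdot 1 = 3 - 0 = 3 + 0 = 3$)
$q = 100$ ($q = \left(-13 + 3\right)^{2} = \left(-10\right)^{2} = 100$)
$\left(\left(T{\left(6^{2},2 \right)} - 1055\right) - 1371\right) + q = \left(\left(8 \cdot 2 - 1055\right) - 1371\right) + 100 = \left(\left(16 - 1055\right) - 1371\right) + 100 = \left(-1039 - 1371\right) + 100 = -2410 + 100 = -2310$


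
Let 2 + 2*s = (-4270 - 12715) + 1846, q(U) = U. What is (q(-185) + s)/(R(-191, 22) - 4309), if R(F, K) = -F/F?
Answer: 15511/8620 ≈ 1.7994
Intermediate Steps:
R(F, K) = -1 (R(F, K) = -1*1 = -1)
s = -15141/2 (s = -1 + ((-4270 - 12715) + 1846)/2 = -1 + (-16985 + 1846)/2 = -1 + (½)*(-15139) = -1 - 15139/2 = -15141/2 ≈ -7570.5)
(q(-185) + s)/(R(-191, 22) - 4309) = (-185 - 15141/2)/(-1 - 4309) = -15511/2/(-4310) = -15511/2*(-1/4310) = 15511/8620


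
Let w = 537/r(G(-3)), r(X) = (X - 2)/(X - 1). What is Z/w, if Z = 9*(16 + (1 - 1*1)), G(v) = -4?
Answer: 288/895 ≈ 0.32179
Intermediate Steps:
r(X) = (-2 + X)/(-1 + X)
Z = 144 (Z = 9*(16 + (1 - 1)) = 9*(16 + 0) = 9*16 = 144)
w = 895/2 (w = 537/(((-2 - 4)/(-1 - 4))) = 537/((-6/(-5))) = 537/((-1/5*(-6))) = 537/(6/5) = 537*(5/6) = 895/2 ≈ 447.50)
Z/w = 144/(895/2) = 144*(2/895) = 288/895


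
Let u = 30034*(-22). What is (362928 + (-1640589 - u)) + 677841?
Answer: 60928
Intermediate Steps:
u = -660748
(362928 + (-1640589 - u)) + 677841 = (362928 + (-1640589 - 1*(-660748))) + 677841 = (362928 + (-1640589 + 660748)) + 677841 = (362928 - 979841) + 677841 = -616913 + 677841 = 60928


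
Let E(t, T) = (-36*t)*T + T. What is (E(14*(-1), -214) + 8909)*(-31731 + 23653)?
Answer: 801022558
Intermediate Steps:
E(t, T) = T - 36*T*t (E(t, T) = -36*T*t + T = T - 36*T*t)
(E(14*(-1), -214) + 8909)*(-31731 + 23653) = (-214*(1 - 504*(-1)) + 8909)*(-31731 + 23653) = (-214*(1 - 36*(-14)) + 8909)*(-8078) = (-214*(1 + 504) + 8909)*(-8078) = (-214*505 + 8909)*(-8078) = (-108070 + 8909)*(-8078) = -99161*(-8078) = 801022558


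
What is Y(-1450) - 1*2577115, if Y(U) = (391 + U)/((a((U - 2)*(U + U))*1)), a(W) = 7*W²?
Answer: -106620278490818400353/41371952160000 ≈ -2.5771e+6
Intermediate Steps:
Y(U) = (391 + U)/(28*U²*(-2 + U)²) (Y(U) = (391 + U)/(((7*((U - 2)*(U + U))²)*1)) = (391 + U)/(((7*((-2 + U)*(2*U))²)*1)) = (391 + U)/(((7*(2*U*(-2 + U))²)*1)) = (391 + U)/(((7*(4*U²*(-2 + U)²))*1)) = (391 + U)/(((28*U²*(-2 + U)²)*1)) = (391 + U)/((28*U²*(-2 + U)²)) = (391 + U)*(1/(28*U²*(-2 + U)²)) = (391 + U)/(28*U²*(-2 + U)²))
Y(-1450) - 1*2577115 = (1/28)*(391 - 1450)/((-1450)²*(-2 - 1450)²) - 1*2577115 = (1/28)*(1/2102500)*(-1059)/(-1452)² - 2577115 = (1/28)*(1/2102500)*(1/2108304)*(-1059) - 2577115 = -353/41371952160000 - 2577115 = -106620278490818400353/41371952160000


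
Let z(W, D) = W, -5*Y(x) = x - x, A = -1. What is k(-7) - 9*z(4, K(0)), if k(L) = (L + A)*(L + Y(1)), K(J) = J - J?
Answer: 20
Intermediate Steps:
K(J) = 0
Y(x) = 0 (Y(x) = -(x - x)/5 = -⅕*0 = 0)
k(L) = L*(-1 + L) (k(L) = (L - 1)*(L + 0) = (-1 + L)*L = L*(-1 + L))
k(-7) - 9*z(4, K(0)) = -7*(-1 - 7) - 9*4 = -7*(-8) - 36 = 56 - 36 = 20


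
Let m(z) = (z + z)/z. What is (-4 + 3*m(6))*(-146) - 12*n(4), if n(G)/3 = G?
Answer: -436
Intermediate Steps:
n(G) = 3*G
m(z) = 2 (m(z) = (2*z)/z = 2)
(-4 + 3*m(6))*(-146) - 12*n(4) = (-4 + 3*2)*(-146) - 36*4 = (-4 + 6)*(-146) - 12*12 = 2*(-146) - 144 = -292 - 144 = -436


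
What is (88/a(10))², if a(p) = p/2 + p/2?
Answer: 1936/25 ≈ 77.440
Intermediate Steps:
a(p) = p (a(p) = p*(½) + p*(½) = p/2 + p/2 = p)
(88/a(10))² = (88/10)² = (88*(⅒))² = (44/5)² = 1936/25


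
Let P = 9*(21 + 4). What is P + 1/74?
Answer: 16651/74 ≈ 225.01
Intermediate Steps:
P = 225 (P = 9*25 = 225)
P + 1/74 = 225 + 1/74 = 16651/74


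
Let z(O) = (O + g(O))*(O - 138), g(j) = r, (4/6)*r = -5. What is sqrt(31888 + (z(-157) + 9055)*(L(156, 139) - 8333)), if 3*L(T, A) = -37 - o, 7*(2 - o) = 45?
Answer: I*sqrt(94163940122)/14 ≈ 21919.0*I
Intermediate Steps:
o = -31/7 (o = 2 - 1/7*45 = 2 - 45/7 = -31/7 ≈ -4.4286)
r = -15/2 (r = (3/2)*(-5) = -15/2 ≈ -7.5000)
g(j) = -15/2
z(O) = (-138 + O)*(-15/2 + O) (z(O) = (O - 15/2)*(O - 138) = (-15/2 + O)*(-138 + O) = (-138 + O)*(-15/2 + O))
L(T, A) = -76/7 (L(T, A) = (-37 - 1*(-31/7))/3 = (-37 + 31/7)/3 = (1/3)*(-228/7) = -76/7)
sqrt(31888 + (z(-157) + 9055)*(L(156, 139) - 8333)) = sqrt(31888 + ((1035 + (-157)**2 - 291/2*(-157)) + 9055)*(-76/7 - 8333)) = sqrt(31888 + ((1035 + 24649 + 45687/2) + 9055)*(-58407/7)) = sqrt(31888 + (97055/2 + 9055)*(-58407/7)) = sqrt(31888 + (115165/2)*(-58407/7)) = sqrt(31888 - 6726442155/14) = sqrt(-6725995723/14) = I*sqrt(94163940122)/14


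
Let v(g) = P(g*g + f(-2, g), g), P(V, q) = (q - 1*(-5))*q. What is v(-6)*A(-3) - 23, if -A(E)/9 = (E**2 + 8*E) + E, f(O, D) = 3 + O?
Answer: 949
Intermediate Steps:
P(V, q) = q*(5 + q) (P(V, q) = (q + 5)*q = (5 + q)*q = q*(5 + q))
v(g) = g*(5 + g)
A(E) = -81*E - 9*E**2 (A(E) = -9*((E**2 + 8*E) + E) = -9*(E**2 + 9*E) = -81*E - 9*E**2)
v(-6)*A(-3) - 23 = (-6*(5 - 6))*(-9*(-3)*(9 - 3)) - 23 = (-6*(-1))*(-9*(-3)*6) - 23 = 6*162 - 23 = 972 - 23 = 949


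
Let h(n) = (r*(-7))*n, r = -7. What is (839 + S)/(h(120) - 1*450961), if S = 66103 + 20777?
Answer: -87719/445081 ≈ -0.19709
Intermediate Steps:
h(n) = 49*n (h(n) = (-7*(-7))*n = 49*n)
S = 86880
(839 + S)/(h(120) - 1*450961) = (839 + 86880)/(49*120 - 1*450961) = 87719/(5880 - 450961) = 87719/(-445081) = 87719*(-1/445081) = -87719/445081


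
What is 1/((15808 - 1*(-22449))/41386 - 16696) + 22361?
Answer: 15450162942653/690942399 ≈ 22361.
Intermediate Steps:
1/((15808 - 1*(-22449))/41386 - 16696) + 22361 = 1/((15808 + 22449)*(1/41386) - 16696) + 22361 = 1/(38257*(1/41386) - 16696) + 22361 = 1/(38257/41386 - 16696) + 22361 = 1/(-690942399/41386) + 22361 = -41386/690942399 + 22361 = 15450162942653/690942399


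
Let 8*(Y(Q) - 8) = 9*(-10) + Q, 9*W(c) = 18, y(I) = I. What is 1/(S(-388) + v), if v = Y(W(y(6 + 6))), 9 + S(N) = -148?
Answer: -1/160 ≈ -0.0062500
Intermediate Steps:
S(N) = -157 (S(N) = -9 - 148 = -157)
W(c) = 2 (W(c) = (⅑)*18 = 2)
Y(Q) = -13/4 + Q/8 (Y(Q) = 8 + (9*(-10) + Q)/8 = 8 + (-90 + Q)/8 = 8 + (-45/4 + Q/8) = -13/4 + Q/8)
v = -3 (v = -13/4 + (⅛)*2 = -13/4 + ¼ = -3)
1/(S(-388) + v) = 1/(-157 - 3) = 1/(-160) = -1/160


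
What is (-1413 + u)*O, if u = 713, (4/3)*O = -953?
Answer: 500325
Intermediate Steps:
O = -2859/4 (O = (¾)*(-953) = -2859/4 ≈ -714.75)
(-1413 + u)*O = (-1413 + 713)*(-2859/4) = -700*(-2859/4) = 500325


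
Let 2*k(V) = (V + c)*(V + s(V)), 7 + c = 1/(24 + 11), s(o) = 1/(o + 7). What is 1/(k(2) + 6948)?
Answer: 105/728989 ≈ 0.00014404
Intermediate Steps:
s(o) = 1/(7 + o)
c = -244/35 (c = -7 + 1/(24 + 11) = -7 + 1/35 = -244/35 ≈ -6.9714)
k(V) = (-244/35 + V)*(V + 1/(7 + V))/2 (k(V) = ((V - 244/35)*(V + 1/(7 + V)))/2 = ((-244/35 + V)*(V + 1/(7 + V)))/2 = (-244/35 + V)*(V + 1/(7 + V))/2)
1/(k(2) + 6948) = 1/((-244 + 2² - 1673*2 + 35*2³)/(70*(7 + 2)) + 6948) = 1/((1/70)*(-244 + 4 - 3346 + 35*8)/9 + 6948) = 1/((1/70)*(⅑)*(-244 + 4 - 3346 + 280) + 6948) = 1/((1/70)*(⅑)*(-3306) + 6948) = 1/(-551/105 + 6948) = 1/(728989/105) = 105/728989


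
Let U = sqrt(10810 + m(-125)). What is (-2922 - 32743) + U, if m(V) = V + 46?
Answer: -35665 + 7*sqrt(219) ≈ -35561.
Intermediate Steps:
m(V) = 46 + V
U = 7*sqrt(219) (U = sqrt(10810 + (46 - 125)) = sqrt(10810 - 79) = sqrt(10731) = 7*sqrt(219) ≈ 103.59)
(-2922 - 32743) + U = (-2922 - 32743) + 7*sqrt(219) = -35665 + 7*sqrt(219)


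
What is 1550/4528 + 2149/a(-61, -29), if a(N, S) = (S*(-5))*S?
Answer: -1606461/9520120 ≈ -0.16874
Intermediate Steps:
a(N, S) = -5*S² (a(N, S) = (-5*S)*S = -5*S²)
1550/4528 + 2149/a(-61, -29) = 1550/4528 + 2149/((-5*(-29)²)) = 1550*(1/4528) + 2149/((-5*841)) = 775/2264 + 2149/(-4205) = 775/2264 + 2149*(-1/4205) = 775/2264 - 2149/4205 = -1606461/9520120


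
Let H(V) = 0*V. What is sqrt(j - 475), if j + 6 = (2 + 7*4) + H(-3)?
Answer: I*sqrt(451) ≈ 21.237*I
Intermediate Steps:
H(V) = 0
j = 24 (j = -6 + ((2 + 7*4) + 0) = -6 + ((2 + 28) + 0) = -6 + (30 + 0) = -6 + 30 = 24)
sqrt(j - 475) = sqrt(24 - 475) = sqrt(-451) = I*sqrt(451)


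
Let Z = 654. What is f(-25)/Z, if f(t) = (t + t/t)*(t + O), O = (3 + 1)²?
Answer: 36/109 ≈ 0.33028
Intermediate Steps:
O = 16 (O = 4² = 16)
f(t) = (1 + t)*(16 + t) (f(t) = (t + t/t)*(t + 16) = (t + 1)*(16 + t) = (1 + t)*(16 + t))
f(-25)/Z = (16 + (-25)² + 17*(-25))/654 = (16 + 625 - 425)*(1/654) = 216*(1/654) = 36/109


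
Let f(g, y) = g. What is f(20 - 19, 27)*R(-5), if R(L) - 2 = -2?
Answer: 0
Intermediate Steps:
R(L) = 0 (R(L) = 2 - 2 = 0)
f(20 - 19, 27)*R(-5) = (20 - 19)*0 = 1*0 = 0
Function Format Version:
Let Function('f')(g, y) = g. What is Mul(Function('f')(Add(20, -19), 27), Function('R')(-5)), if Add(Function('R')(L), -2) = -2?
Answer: 0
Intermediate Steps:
Function('R')(L) = 0 (Function('R')(L) = Add(2, -2) = 0)
Mul(Function('f')(Add(20, -19), 27), Function('R')(-5)) = Mul(Add(20, -19), 0) = Mul(1, 0) = 0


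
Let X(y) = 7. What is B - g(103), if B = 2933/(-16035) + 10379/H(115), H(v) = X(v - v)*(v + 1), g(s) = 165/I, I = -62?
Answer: 6159600389/403633020 ≈ 15.260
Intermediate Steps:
g(s) = -165/62 (g(s) = 165/(-62) = 165*(-1/62) = -165/62)
H(v) = 7 + 7*v (H(v) = 7*(v + 1) = 7*(1 + v) = 7 + 7*v)
B = 164045669/13020420 (B = 2933/(-16035) + 10379/(7 + 7*115) = 2933*(-1/16035) + 10379/(7 + 805) = -2933/16035 + 10379/812 = 164045669/13020420 ≈ 12.599)
B - g(103) = 164045669/13020420 - 1*(-165/62) = 164045669/13020420 + 165/62 = 6159600389/403633020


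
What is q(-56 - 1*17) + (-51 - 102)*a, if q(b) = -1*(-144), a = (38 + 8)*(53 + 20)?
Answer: -513630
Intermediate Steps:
a = 3358 (a = 46*73 = 3358)
q(b) = 144
q(-56 - 1*17) + (-51 - 102)*a = 144 + (-51 - 102)*3358 = 144 - 153*3358 = 144 - 513774 = -513630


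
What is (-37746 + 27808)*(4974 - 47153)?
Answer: 419174902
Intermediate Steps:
(-37746 + 27808)*(4974 - 47153) = -9938*(-42179) = 419174902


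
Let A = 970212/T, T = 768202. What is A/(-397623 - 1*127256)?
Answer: -485106/201606548779 ≈ -2.4062e-6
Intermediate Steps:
A = 485106/384101 (A = 970212/768202 = 970212*(1/768202) = 485106/384101 ≈ 1.2630)
A/(-397623 - 1*127256) = 485106/(384101*(-397623 - 1*127256)) = 485106/(384101*(-397623 - 127256)) = (485106/384101)/(-524879) = (485106/384101)*(-1/524879) = -485106/201606548779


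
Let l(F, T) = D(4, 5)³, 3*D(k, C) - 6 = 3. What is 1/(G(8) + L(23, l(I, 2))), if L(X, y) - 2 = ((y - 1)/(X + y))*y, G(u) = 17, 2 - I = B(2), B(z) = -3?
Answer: 25/826 ≈ 0.030266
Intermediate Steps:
I = 5 (I = 2 - 1*(-3) = 2 + 3 = 5)
D(k, C) = 3 (D(k, C) = 2 + (⅓)*3 = 2 + 1 = 3)
l(F, T) = 27 (l(F, T) = 3³ = 27)
L(X, y) = 2 + y*(-1 + y)/(X + y) (L(X, y) = 2 + ((y - 1)/(X + y))*y = 2 + ((-1 + y)/(X + y))*y = 2 + y*(-1 + y)/(X + y))
1/(G(8) + L(23, l(I, 2))) = 1/(17 + (27 + 27² + 2*23)/(23 + 27)) = 1/(17 + (27 + 729 + 46)/50) = 1/(17 + (1/50)*802) = 1/(17 + 401/25) = 1/(826/25) = 25/826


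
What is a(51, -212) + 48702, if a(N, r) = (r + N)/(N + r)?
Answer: 48703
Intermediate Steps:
a(N, r) = 1 (a(N, r) = (N + r)/(N + r) = 1)
a(51, -212) + 48702 = 1 + 48702 = 48703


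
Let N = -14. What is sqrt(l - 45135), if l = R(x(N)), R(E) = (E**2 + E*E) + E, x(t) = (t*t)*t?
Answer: sqrt(15011193) ≈ 3874.4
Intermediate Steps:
x(t) = t**3 (x(t) = t**2*t = t**3)
R(E) = E + 2*E**2 (R(E) = (E**2 + E**2) + E = 2*E**2 + E = E + 2*E**2)
l = 15056328 (l = (-14)**3*(1 + 2*(-14)**3) = -2744*(1 + 2*(-2744)) = -2744*(1 - 5488) = -2744*(-5487) = 15056328)
sqrt(l - 45135) = sqrt(15056328 - 45135) = sqrt(15011193)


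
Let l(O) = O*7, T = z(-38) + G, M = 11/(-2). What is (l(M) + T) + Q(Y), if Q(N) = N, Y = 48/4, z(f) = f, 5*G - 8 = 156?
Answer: -317/10 ≈ -31.700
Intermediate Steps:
G = 164/5 (G = 8/5 + (⅕)*156 = 8/5 + 156/5 = 164/5 ≈ 32.800)
M = -11/2 (M = 11*(-½) = -11/2 ≈ -5.5000)
T = -26/5 (T = -38 + 164/5 = -26/5 ≈ -5.2000)
Y = 12 (Y = 48*(¼) = 12)
l(O) = 7*O
(l(M) + T) + Q(Y) = (7*(-11/2) - 26/5) + 12 = (-77/2 - 26/5) + 12 = -437/10 + 12 = -317/10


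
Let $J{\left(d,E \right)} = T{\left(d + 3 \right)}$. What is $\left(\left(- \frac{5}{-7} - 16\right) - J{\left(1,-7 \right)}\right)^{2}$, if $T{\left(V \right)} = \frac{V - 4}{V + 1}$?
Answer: $\frac{11449}{49} \approx 233.65$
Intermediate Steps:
$T{\left(V \right)} = \frac{-4 + V}{1 + V}$
$J{\left(d,E \right)} = \frac{-1 + d}{4 + d}$ ($J{\left(d,E \right)} = \frac{-4 + \left(d + 3\right)}{1 + \left(d + 3\right)} = \frac{-4 + \left(3 + d\right)}{1 + \left(3 + d\right)} = \frac{-1 + d}{4 + d}$)
$\left(\left(- \frac{5}{-7} - 16\right) - J{\left(1,-7 \right)}\right)^{2} = \left(\left(- \frac{5}{-7} - 16\right) - \frac{-1 + 1}{4 + 1}\right)^{2} = \left(\left(\left(-5\right) \left(- \frac{1}{7}\right) - 16\right) - \frac{1}{5} \cdot 0\right)^{2} = \left(\left(\frac{5}{7} - 16\right) - \frac{1}{5} \cdot 0\right)^{2} = \left(- \frac{107}{7} - 0\right)^{2} = \left(- \frac{107}{7} + 0\right)^{2} = \left(- \frac{107}{7}\right)^{2} = \frac{11449}{49}$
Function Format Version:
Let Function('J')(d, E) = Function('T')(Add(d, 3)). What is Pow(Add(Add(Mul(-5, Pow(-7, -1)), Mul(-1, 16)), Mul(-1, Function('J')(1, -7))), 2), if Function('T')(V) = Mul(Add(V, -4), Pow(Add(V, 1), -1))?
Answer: Rational(11449, 49) ≈ 233.65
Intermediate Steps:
Function('T')(V) = Mul(Pow(Add(1, V), -1), Add(-4, V)) (Function('T')(V) = Mul(Add(-4, V), Pow(Add(1, V), -1)) = Mul(Pow(Add(1, V), -1), Add(-4, V)))
Function('J')(d, E) = Mul(Pow(Add(4, d), -1), Add(-1, d)) (Function('J')(d, E) = Mul(Pow(Add(1, Add(d, 3)), -1), Add(-4, Add(d, 3))) = Mul(Pow(Add(1, Add(3, d)), -1), Add(-4, Add(3, d))) = Mul(Pow(Add(4, d), -1), Add(-1, d)))
Pow(Add(Add(Mul(-5, Pow(-7, -1)), Mul(-1, 16)), Mul(-1, Function('J')(1, -7))), 2) = Pow(Add(Add(Mul(-5, Pow(-7, -1)), Mul(-1, 16)), Mul(-1, Mul(Pow(Add(4, 1), -1), Add(-1, 1)))), 2) = Pow(Add(Add(Mul(-5, Rational(-1, 7)), -16), Mul(-1, Mul(Pow(5, -1), 0))), 2) = Pow(Add(Add(Rational(5, 7), -16), Mul(-1, Mul(Rational(1, 5), 0))), 2) = Pow(Add(Rational(-107, 7), Mul(-1, 0)), 2) = Pow(Add(Rational(-107, 7), 0), 2) = Pow(Rational(-107, 7), 2) = Rational(11449, 49)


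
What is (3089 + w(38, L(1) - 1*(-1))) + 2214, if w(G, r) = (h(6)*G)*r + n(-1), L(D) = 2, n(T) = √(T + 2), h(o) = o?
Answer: 5988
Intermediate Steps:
n(T) = √(2 + T)
w(G, r) = 1 + 6*G*r (w(G, r) = (6*G)*r + √(2 - 1) = 6*G*r + √1 = 6*G*r + 1 = 1 + 6*G*r)
(3089 + w(38, L(1) - 1*(-1))) + 2214 = (3089 + (1 + 6*38*(2 - 1*(-1)))) + 2214 = (3089 + (1 + 6*38*(2 + 1))) + 2214 = (3089 + (1 + 6*38*3)) + 2214 = (3089 + (1 + 684)) + 2214 = (3089 + 685) + 2214 = 3774 + 2214 = 5988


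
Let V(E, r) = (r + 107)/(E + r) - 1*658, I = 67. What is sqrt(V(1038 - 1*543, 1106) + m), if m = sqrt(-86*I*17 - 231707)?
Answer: sqrt(-1684644245 + 7689603*I*sqrt(36629))/1601 ≈ 10.38 + 27.658*I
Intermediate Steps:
V(E, r) = -658 + (107 + r)/(E + r) (V(E, r) = (107 + r)/(E + r) - 658 = -658 + (107 + r)/(E + r))
m = 3*I*sqrt(36629) (m = sqrt(-86*67*17 - 231707) = sqrt(-5762*17 - 231707) = sqrt(-97954 - 231707) = sqrt(-329661) = 3*I*sqrt(36629) ≈ 574.16*I)
sqrt(V(1038 - 1*543, 1106) + m) = sqrt((107 - 658*(1038 - 1*543) - 657*1106)/((1038 - 1*543) + 1106) + 3*I*sqrt(36629)) = sqrt((107 - 658*(1038 - 543) - 726642)/((1038 - 543) + 1106) + 3*I*sqrt(36629)) = sqrt((107 - 658*495 - 726642)/(495 + 1106) + 3*I*sqrt(36629)) = sqrt((107 - 325710 - 726642)/1601 + 3*I*sqrt(36629)) = sqrt((1/1601)*(-1052245) + 3*I*sqrt(36629)) = sqrt(-1052245/1601 + 3*I*sqrt(36629))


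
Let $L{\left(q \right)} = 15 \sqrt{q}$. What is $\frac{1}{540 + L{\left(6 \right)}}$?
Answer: $\frac{2}{1075} - \frac{\sqrt{6}}{19350} \approx 0.0017339$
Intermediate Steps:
$\frac{1}{540 + L{\left(6 \right)}} = \frac{1}{540 + 15 \sqrt{6}}$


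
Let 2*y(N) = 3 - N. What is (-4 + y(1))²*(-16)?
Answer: -144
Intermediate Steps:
y(N) = 3/2 - N/2 (y(N) = (3 - N)/2 = 3/2 - N/2)
(-4 + y(1))²*(-16) = (-4 + (3/2 - ½*1))²*(-16) = (-4 + (3/2 - ½))²*(-16) = (-4 + 1)²*(-16) = (-3)²*(-16) = 9*(-16) = -144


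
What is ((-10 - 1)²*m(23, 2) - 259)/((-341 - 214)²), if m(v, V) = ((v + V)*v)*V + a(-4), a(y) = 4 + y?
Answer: 46297/102675 ≈ 0.45091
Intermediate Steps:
m(v, V) = V*v*(V + v) (m(v, V) = ((v + V)*v)*V + (4 - 4) = ((V + v)*v)*V + 0 = (v*(V + v))*V + 0 = V*v*(V + v) + 0 = V*v*(V + v))
((-10 - 1)²*m(23, 2) - 259)/((-341 - 214)²) = ((-10 - 1)²*(2*23*(2 + 23)) - 259)/((-341 - 214)²) = ((-11)²*(2*23*25) - 259)/((-555)²) = (121*1150 - 259)/308025 = (139150 - 259)*(1/308025) = 138891*(1/308025) = 46297/102675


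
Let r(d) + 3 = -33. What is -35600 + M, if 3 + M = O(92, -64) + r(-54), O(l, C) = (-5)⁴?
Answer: -35014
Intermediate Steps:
O(l, C) = 625
r(d) = -36 (r(d) = -3 - 33 = -36)
M = 586 (M = -3 + (625 - 36) = -3 + 589 = 586)
-35600 + M = -35600 + 586 = -35014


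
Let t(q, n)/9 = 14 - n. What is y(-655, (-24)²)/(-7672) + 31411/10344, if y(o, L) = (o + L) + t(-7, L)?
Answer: 18382645/4959948 ≈ 3.7062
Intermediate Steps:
t(q, n) = 126 - 9*n (t(q, n) = 9*(14 - n) = 126 - 9*n)
y(o, L) = 126 + o - 8*L (y(o, L) = (o + L) + (126 - 9*L) = (L + o) + (126 - 9*L) = 126 + o - 8*L)
y(-655, (-24)²)/(-7672) + 31411/10344 = (126 - 655 - 8*(-24)²)/(-7672) + 31411/10344 = (126 - 655 - 8*576)*(-1/7672) + 31411*(1/10344) = (126 - 655 - 4608)*(-1/7672) + 31411/10344 = -5137*(-1/7672) + 31411/10344 = 5137/7672 + 31411/10344 = 18382645/4959948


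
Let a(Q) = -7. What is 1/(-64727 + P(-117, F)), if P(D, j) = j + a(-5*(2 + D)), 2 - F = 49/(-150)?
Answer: -150/9709751 ≈ -1.5448e-5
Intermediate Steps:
F = 349/150 (F = 2 - 49/(-150) = 2 - 49*(-1)/150 = 2 - 1*(-49/150) = 2 + 49/150 = 349/150 ≈ 2.3267)
P(D, j) = -7 + j (P(D, j) = j - 7 = -7 + j)
1/(-64727 + P(-117, F)) = 1/(-64727 + (-7 + 349/150)) = 1/(-64727 - 701/150) = 1/(-9709751/150) = -150/9709751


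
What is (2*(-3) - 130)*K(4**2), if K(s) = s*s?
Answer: -34816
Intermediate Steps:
K(s) = s**2
(2*(-3) - 130)*K(4**2) = (2*(-3) - 130)*(4**2)**2 = (-6 - 130)*16**2 = -136*256 = -34816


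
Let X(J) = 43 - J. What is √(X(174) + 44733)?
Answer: √44602 ≈ 211.19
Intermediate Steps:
√(X(174) + 44733) = √((43 - 1*174) + 44733) = √((43 - 174) + 44733) = √(-131 + 44733) = √44602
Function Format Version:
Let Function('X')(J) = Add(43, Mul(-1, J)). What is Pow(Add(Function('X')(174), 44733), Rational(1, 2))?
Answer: Pow(44602, Rational(1, 2)) ≈ 211.19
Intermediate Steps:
Pow(Add(Function('X')(174), 44733), Rational(1, 2)) = Pow(Add(Add(43, Mul(-1, 174)), 44733), Rational(1, 2)) = Pow(Add(Add(43, -174), 44733), Rational(1, 2)) = Pow(Add(-131, 44733), Rational(1, 2)) = Pow(44602, Rational(1, 2))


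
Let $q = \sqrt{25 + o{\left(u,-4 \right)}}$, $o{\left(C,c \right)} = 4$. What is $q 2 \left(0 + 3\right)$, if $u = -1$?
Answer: $6 \sqrt{29} \approx 32.311$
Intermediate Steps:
$q = \sqrt{29}$ ($q = \sqrt{25 + 4} = \sqrt{29} \approx 5.3852$)
$q 2 \left(0 + 3\right) = \sqrt{29} \cdot 2 \left(0 + 3\right) = \sqrt{29} \cdot 2 \cdot 3 = \sqrt{29} \cdot 6 = 6 \sqrt{29}$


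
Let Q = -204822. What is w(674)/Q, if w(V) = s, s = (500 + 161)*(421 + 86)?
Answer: -111709/68274 ≈ -1.6362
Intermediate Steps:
s = 335127 (s = 661*507 = 335127)
w(V) = 335127
w(674)/Q = 335127/(-204822) = 335127*(-1/204822) = -111709/68274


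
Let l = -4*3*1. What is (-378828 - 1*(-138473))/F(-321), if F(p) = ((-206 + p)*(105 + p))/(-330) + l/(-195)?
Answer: 171853825/246592 ≈ 696.92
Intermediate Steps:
l = -12 (l = -12*1 = -12)
F(p) = 4/65 - (-206 + p)*(105 + p)/330 (F(p) = ((-206 + p)*(105 + p))/(-330) - 12/(-195) = ((-206 + p)*(105 + p))*(-1/330) - 12*(-1/195) = -(-206 + p)*(105 + p)/330 + 4/65 = 4/65 - (-206 + p)*(105 + p)/330)
(-378828 - 1*(-138473))/F(-321) = (-378828 - 1*(-138473))/(46909/715 - 1/330*(-321)² + (101/330)*(-321)) = (-378828 + 138473)/(46909/715 - 1/330*103041 - 10807/110) = -240355/(46909/715 - 34347/110 - 10807/110) = -240355/(-246592/715) = -240355*(-715/246592) = 171853825/246592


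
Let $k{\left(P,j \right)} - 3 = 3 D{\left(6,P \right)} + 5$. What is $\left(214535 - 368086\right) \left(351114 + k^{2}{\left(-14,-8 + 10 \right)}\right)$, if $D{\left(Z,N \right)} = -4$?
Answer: $-53916362630$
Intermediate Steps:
$k{\left(P,j \right)} = -4$ ($k{\left(P,j \right)} = 3 + \left(3 \left(-4\right) + 5\right) = 3 + \left(-12 + 5\right) = 3 - 7 = -4$)
$\left(214535 - 368086\right) \left(351114 + k^{2}{\left(-14,-8 + 10 \right)}\right) = \left(214535 - 368086\right) \left(351114 + \left(-4\right)^{2}\right) = - 153551 \left(351114 + 16\right) = \left(-153551\right) 351130 = -53916362630$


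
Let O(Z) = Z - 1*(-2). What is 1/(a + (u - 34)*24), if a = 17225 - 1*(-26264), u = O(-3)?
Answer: 1/42649 ≈ 2.3447e-5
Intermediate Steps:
O(Z) = 2 + Z (O(Z) = Z + 2 = 2 + Z)
u = -1 (u = 2 - 3 = -1)
a = 43489 (a = 17225 + 26264 = 43489)
1/(a + (u - 34)*24) = 1/(43489 + (-1 - 34)*24) = 1/(43489 - 35*24) = 1/(43489 - 840) = 1/42649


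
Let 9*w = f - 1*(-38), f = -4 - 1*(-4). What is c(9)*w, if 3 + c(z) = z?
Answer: 76/3 ≈ 25.333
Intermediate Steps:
f = 0 (f = -4 + 4 = 0)
c(z) = -3 + z
w = 38/9 (w = (0 - 1*(-38))/9 = (0 + 38)/9 = (⅑)*38 = 38/9 ≈ 4.2222)
c(9)*w = (-3 + 9)*(38/9) = 6*(38/9) = 76/3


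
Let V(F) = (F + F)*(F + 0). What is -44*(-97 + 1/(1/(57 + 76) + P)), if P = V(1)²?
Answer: 2268992/533 ≈ 4257.0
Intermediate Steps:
V(F) = 2*F² (V(F) = (2*F)*F = 2*F²)
P = 4 (P = (2*1²)² = (2*1)² = 2² = 4)
-44*(-97 + 1/(1/(57 + 76) + P)) = -44*(-97 + 1/(1/(57 + 76) + 4)) = -44*(-97 + 1/(1/133 + 4)) = -44*(-97 + 1/(533/133)) = -44*(-97 + 133/533) = -44*(-51568/533) = 2268992/533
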